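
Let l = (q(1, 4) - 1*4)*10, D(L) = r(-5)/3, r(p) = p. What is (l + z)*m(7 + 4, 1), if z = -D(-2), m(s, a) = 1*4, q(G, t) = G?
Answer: -340/3 ≈ -113.33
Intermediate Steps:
D(L) = -5/3
m(s, a) = 4
z = 5/3 (z = -1*(-5/3) = 5/3 ≈ 1.6667)
l = -30 (l = (1 - 1*4)*10 = (1 - 4)*10 = -3*10 = -30)
(l + z)*m(7 + 4, 1) = (-30 + 5/3)*4 = -85/3*4 = -340/3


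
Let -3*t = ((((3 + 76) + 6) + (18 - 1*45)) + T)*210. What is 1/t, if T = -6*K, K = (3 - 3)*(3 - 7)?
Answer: -1/4060 ≈ -0.00024631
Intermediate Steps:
K = 0 (K = 0*(-4) = 0)
T = 0 (T = -6*0 = 0)
t = -4060 (t = -((((3 + 76) + 6) + (18 - 1*45)) + 0)*210/3 = -(((79 + 6) + (18 - 45)) + 0)*210/3 = -((85 - 27) + 0)*210/3 = -(58 + 0)*210/3 = -58*210/3 = -⅓*12180 = -4060)
1/t = 1/(-4060) = -1/4060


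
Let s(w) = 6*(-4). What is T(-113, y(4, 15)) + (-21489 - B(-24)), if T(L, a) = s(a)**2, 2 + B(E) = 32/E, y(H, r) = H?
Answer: -62729/3 ≈ -20910.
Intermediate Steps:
s(w) = -24
B(E) = -2 + 32/E
T(L, a) = 576 (T(L, a) = (-24)**2 = 576)
T(-113, y(4, 15)) + (-21489 - B(-24)) = 576 + (-21489 - (-2 + 32/(-24))) = 576 + (-21489 - (-2 + 32*(-1/24))) = 576 + (-21489 - (-2 - 4/3)) = 576 + (-21489 - 1*(-10/3)) = 576 + (-21489 + 10/3) = 576 - 64457/3 = -62729/3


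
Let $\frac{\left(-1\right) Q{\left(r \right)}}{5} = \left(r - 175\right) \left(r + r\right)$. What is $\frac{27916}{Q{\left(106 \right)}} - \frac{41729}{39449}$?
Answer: $- \frac{487700194}{721324965} \approx -0.67612$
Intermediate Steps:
$Q{\left(r \right)} = - 10 r \left(-175 + r\right)$ ($Q{\left(r \right)} = - 5 \left(r - 175\right) \left(r + r\right) = - 5 \left(-175 + r\right) 2 r = - 5 \cdot 2 r \left(-175 + r\right) = - 10 r \left(-175 + r\right)$)
$\frac{27916}{Q{\left(106 \right)}} - \frac{41729}{39449} = \frac{27916}{10 \cdot 106 \left(175 - 106\right)} - \frac{41729}{39449} = \frac{27916}{10 \cdot 106 \cdot 69} - \frac{41729}{39449} = \frac{27916}{73140} - \frac{41729}{39449} = 27916 \cdot \frac{1}{73140} - \frac{41729}{39449} = \frac{6979}{18285} - \frac{41729}{39449} = - \frac{487700194}{721324965}$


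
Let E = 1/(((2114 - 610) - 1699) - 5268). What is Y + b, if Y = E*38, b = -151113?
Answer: -825530357/5463 ≈ -1.5111e+5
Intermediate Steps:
E = -1/5463 (E = 1/((1504 - 1699) - 5268) = 1/(-195 - 5268) = 1/(-5463) = -1/5463 ≈ -0.00018305)
Y = -38/5463 (Y = -1/5463*38 = -38/5463 ≈ -0.0069559)
Y + b = -38/5463 - 151113 = -825530357/5463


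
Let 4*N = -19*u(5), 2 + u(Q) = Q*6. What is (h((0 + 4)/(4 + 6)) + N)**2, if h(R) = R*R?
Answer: 11029041/625 ≈ 17646.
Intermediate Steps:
u(Q) = -2 + 6*Q (u(Q) = -2 + Q*6 = -2 + 6*Q)
N = -133 (N = (-19*(-2 + 6*5))/4 = (-19*(-2 + 30))/4 = (-19*28)/4 = (1/4)*(-532) = -133)
h(R) = R**2
(h((0 + 4)/(4 + 6)) + N)**2 = (((0 + 4)/(4 + 6))**2 - 133)**2 = ((4/10)**2 - 133)**2 = ((4*(1/10))**2 - 133)**2 = ((2/5)**2 - 133)**2 = (4/25 - 133)**2 = (-3321/25)**2 = 11029041/625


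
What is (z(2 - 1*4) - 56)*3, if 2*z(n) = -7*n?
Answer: -147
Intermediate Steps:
z(n) = -7*n/2 (z(n) = (-7*n)/2 = -7*n/2)
(z(2 - 1*4) - 56)*3 = (-7*(2 - 1*4)/2 - 56)*3 = (-7*(2 - 4)/2 - 56)*3 = (-7/2*(-2) - 56)*3 = (7 - 56)*3 = -49*3 = -147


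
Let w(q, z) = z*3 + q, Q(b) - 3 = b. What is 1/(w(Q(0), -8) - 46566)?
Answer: -1/46587 ≈ -2.1465e-5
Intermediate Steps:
Q(b) = 3 + b
w(q, z) = q + 3*z (w(q, z) = 3*z + q = q + 3*z)
1/(w(Q(0), -8) - 46566) = 1/(((3 + 0) + 3*(-8)) - 46566) = 1/((3 - 24) - 46566) = 1/(-21 - 46566) = 1/(-46587) = -1/46587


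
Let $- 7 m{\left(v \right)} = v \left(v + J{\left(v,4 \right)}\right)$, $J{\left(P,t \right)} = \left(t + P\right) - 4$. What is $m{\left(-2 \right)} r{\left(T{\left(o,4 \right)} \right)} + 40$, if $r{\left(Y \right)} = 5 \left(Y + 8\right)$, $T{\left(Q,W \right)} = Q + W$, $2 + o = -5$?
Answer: $\frac{80}{7} \approx 11.429$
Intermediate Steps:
$o = -7$ ($o = -2 - 5 = -7$)
$J{\left(P,t \right)} = -4 + P + t$ ($J{\left(P,t \right)} = \left(P + t\right) - 4 = -4 + P + t$)
$m{\left(v \right)} = - \frac{2 v^{2}}{7}$ ($m{\left(v \right)} = - \frac{v \left(v + \left(-4 + v + 4\right)\right)}{7} = - \frac{v \left(v + v\right)}{7} = - \frac{v 2 v}{7} = - \frac{2 v^{2}}{7}$)
$r{\left(Y \right)} = 40 + 5 Y$ ($r{\left(Y \right)} = 5 \left(8 + Y\right) = 40 + 5 Y$)
$m{\left(-2 \right)} r{\left(T{\left(o,4 \right)} \right)} + 40 = - \frac{2 \left(-2\right)^{2}}{7} \left(40 + 5 \left(-7 + 4\right)\right) + 40 = \left(- \frac{2}{7}\right) 4 \left(40 + 5 \left(-3\right)\right) + 40 = - \frac{8 \left(40 - 15\right)}{7} + 40 = \left(- \frac{8}{7}\right) 25 + 40 = - \frac{200}{7} + 40 = \frac{80}{7}$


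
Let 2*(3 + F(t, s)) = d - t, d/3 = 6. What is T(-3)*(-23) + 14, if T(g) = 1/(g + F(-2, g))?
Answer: 33/4 ≈ 8.2500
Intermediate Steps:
d = 18 (d = 3*6 = 18)
F(t, s) = 6 - t/2 (F(t, s) = -3 + (18 - t)/2 = -3 + (9 - t/2) = 6 - t/2)
T(g) = 1/(7 + g) (T(g) = 1/(g + (6 - ½*(-2))) = 1/(g + (6 + 1)) = 1/(g + 7) = 1/(7 + g))
T(-3)*(-23) + 14 = -23/(7 - 3) + 14 = -23/4 + 14 = 33/4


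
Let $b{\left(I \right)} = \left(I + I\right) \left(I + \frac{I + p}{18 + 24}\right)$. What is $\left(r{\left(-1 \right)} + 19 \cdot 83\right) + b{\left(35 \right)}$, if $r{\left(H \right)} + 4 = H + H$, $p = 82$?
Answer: $4216$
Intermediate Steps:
$b{\left(I \right)} = 2 I \left(\frac{41}{21} + \frac{43 I}{42}\right)$ ($b{\left(I \right)} = \left(I + I\right) \left(I + \frac{I + 82}{18 + 24}\right) = 2 I \left(I + \frac{82 + I}{42}\right) = 2 I \left(I + \left(82 + I\right) \frac{1}{42}\right) = 2 I \left(I + \left(\frac{41}{21} + \frac{I}{42}\right)\right) = 2 I \left(\frac{41}{21} + \frac{43 I}{42}\right)$)
$r{\left(H \right)} = -4 + 2 H$ ($r{\left(H \right)} = -4 + \left(H + H\right) = -4 + 2 H$)
$\left(r{\left(-1 \right)} + 19 \cdot 83\right) + b{\left(35 \right)} = \left(\left(-4 + 2 \left(-1\right)\right) + 19 \cdot 83\right) + \frac{1}{21} \cdot 35 \left(82 + 43 \cdot 35\right) = \left(\left(-4 - 2\right) + 1577\right) + \frac{1}{21} \cdot 35 \left(82 + 1505\right) = \left(-6 + 1577\right) + \frac{1}{21} \cdot 35 \cdot 1587 = 1571 + 2645 = 4216$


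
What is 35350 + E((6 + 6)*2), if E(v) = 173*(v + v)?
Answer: 43654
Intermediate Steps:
E(v) = 346*v (E(v) = 173*(2*v) = 346*v)
35350 + E((6 + 6)*2) = 35350 + 346*((6 + 6)*2) = 35350 + 346*(12*2) = 35350 + 346*24 = 35350 + 8304 = 43654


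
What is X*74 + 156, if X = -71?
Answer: -5098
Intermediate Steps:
X*74 + 156 = -71*74 + 156 = -5254 + 156 = -5098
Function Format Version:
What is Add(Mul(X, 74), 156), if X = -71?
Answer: -5098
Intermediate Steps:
Add(Mul(X, 74), 156) = Add(Mul(-71, 74), 156) = Add(-5254, 156) = -5098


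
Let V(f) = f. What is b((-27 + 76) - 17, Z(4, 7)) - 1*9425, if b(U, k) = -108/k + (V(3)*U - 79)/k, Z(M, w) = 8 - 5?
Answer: -28366/3 ≈ -9455.3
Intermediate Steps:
Z(M, w) = 3
b(U, k) = -108/k + (-79 + 3*U)/k (b(U, k) = -108/k + (3*U - 79)/k = -108/k + (-79 + 3*U)/k)
b((-27 + 76) - 17, Z(4, 7)) - 1*9425 = (-187 + 3*((-27 + 76) - 17))/3 - 1*9425 = (-187 + 3*(49 - 17))/3 - 9425 = (-187 + 3*32)/3 - 9425 = (-187 + 96)/3 - 9425 = (⅓)*(-91) - 9425 = -91/3 - 9425 = -28366/3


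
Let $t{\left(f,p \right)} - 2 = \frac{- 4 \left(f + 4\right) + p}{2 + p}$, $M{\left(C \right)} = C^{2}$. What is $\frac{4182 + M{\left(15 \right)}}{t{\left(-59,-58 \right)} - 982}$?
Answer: $- \frac{9492}{2117} \approx -4.4837$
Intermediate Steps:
$t{\left(f,p \right)} = 2 + \frac{-16 + p - 4 f}{2 + p}$ ($t{\left(f,p \right)} = 2 + \frac{- 4 \left(f + 4\right) + p}{2 + p} = 2 + \frac{- 4 \left(4 + f\right) + p}{2 + p} = 2 + \frac{\left(-16 - 4 f\right) + p}{2 + p} = 2 + \frac{-16 + p - 4 f}{2 + p}$)
$\frac{4182 + M{\left(15 \right)}}{t{\left(-59,-58 \right)} - 982} = \frac{4182 + 15^{2}}{\frac{-12 - -236 + 3 \left(-58\right)}{2 - 58} - 982} = \frac{4182 + 225}{\frac{-12 + 236 - 174}{-56} - 982} = \frac{4407}{\left(- \frac{1}{56}\right) 50 - 982} = \frac{4407}{- \frac{25}{28} - 982} = \frac{4407}{- \frac{27521}{28}} = 4407 \left(- \frac{28}{27521}\right) = - \frac{9492}{2117}$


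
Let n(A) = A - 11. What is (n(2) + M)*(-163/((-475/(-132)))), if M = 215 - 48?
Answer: -3399528/475 ≈ -7156.9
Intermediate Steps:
n(A) = -11 + A
M = 167
(n(2) + M)*(-163/((-475/(-132)))) = ((-11 + 2) + 167)*(-163/((-475/(-132)))) = (-9 + 167)*(-163/((-475*(-1/132)))) = 158*(-163/475/132) = 158*(-163*132/475) = 158*(-21516/475) = -3399528/475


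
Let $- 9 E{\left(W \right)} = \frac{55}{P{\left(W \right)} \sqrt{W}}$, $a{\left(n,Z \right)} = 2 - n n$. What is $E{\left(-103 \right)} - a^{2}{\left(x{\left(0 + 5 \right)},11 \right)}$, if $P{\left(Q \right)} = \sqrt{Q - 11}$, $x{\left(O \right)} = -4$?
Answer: $-196 + \frac{55 \sqrt{11742}}{105678} \approx -195.94$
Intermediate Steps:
$P{\left(Q \right)} = \sqrt{-11 + Q}$
$a{\left(n,Z \right)} = 2 - n^{2}$
$E{\left(W \right)} = - \frac{55}{9 \sqrt{W} \sqrt{-11 + W}}$ ($E{\left(W \right)} = - \frac{55 \frac{1}{\sqrt{-11 + W} \sqrt{W}}}{9} = - \frac{55 \frac{1}{\sqrt{W} \sqrt{-11 + W}}}{9} = - \frac{55 \frac{1}{\sqrt{W}} \frac{1}{\sqrt{-11 + W}}}{9} = - \frac{55}{9 \sqrt{W} \sqrt{-11 + W}}$)
$E{\left(-103 \right)} - a^{2}{\left(x{\left(0 + 5 \right)},11 \right)} = - \frac{55}{9 i \sqrt{103} \sqrt{-11 - 103}} - \left(2 - \left(-4\right)^{2}\right)^{2} = - \frac{55 \left(- \frac{i \sqrt{103}}{103}\right)}{9 i \sqrt{114}} - \left(2 - 16\right)^{2} = - \frac{55 \left(- \frac{i \sqrt{103}}{103}\right) \left(- \frac{i \sqrt{114}}{114}\right)}{9} - \left(2 - 16\right)^{2} = \frac{55 \sqrt{11742}}{105678} - \left(-14\right)^{2} = \frac{55 \sqrt{11742}}{105678} - 196 = -196 + \frac{55 \sqrt{11742}}{105678}$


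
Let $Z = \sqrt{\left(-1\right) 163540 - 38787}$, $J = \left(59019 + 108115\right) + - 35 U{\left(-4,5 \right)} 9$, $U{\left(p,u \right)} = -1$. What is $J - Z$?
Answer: $167449 - i \sqrt{202327} \approx 1.6745 \cdot 10^{5} - 449.81 i$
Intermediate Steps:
$J = 167449$ ($J = \left(59019 + 108115\right) + \left(-35\right) \left(-1\right) 9 = 167134 + 35 \cdot 9 = 167134 + 315 = 167449$)
$Z = i \sqrt{202327}$ ($Z = \sqrt{-163540 - 38787} = \sqrt{-202327} = i \sqrt{202327} \approx 449.81 i$)
$J - Z = 167449 - i \sqrt{202327}$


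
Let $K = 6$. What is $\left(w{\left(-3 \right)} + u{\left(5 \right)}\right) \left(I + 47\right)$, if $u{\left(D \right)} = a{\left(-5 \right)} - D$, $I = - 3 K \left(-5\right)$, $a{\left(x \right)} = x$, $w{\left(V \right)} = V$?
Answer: $-1781$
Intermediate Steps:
$I = 90$ ($I = \left(-3\right) 6 \left(-5\right) = \left(-18\right) \left(-5\right) = 90$)
$u{\left(D \right)} = -5 - D$
$\left(w{\left(-3 \right)} + u{\left(5 \right)}\right) \left(I + 47\right) = \left(-3 - 10\right) \left(90 + 47\right) = \left(-3 - 10\right) 137 = \left(-13\right) 137 = -1781$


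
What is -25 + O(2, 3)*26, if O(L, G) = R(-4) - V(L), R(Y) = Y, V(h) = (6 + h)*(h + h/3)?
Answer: -2051/3 ≈ -683.67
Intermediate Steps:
V(h) = 4*h*(6 + h)/3 (V(h) = (6 + h)*(h + h*(⅓)) = (6 + h)*(h + h/3) = (6 + h)*(4*h/3) = 4*h*(6 + h)/3)
O(L, G) = -4 - 4*L*(6 + L)/3
-25 + O(2, 3)*26 = -25 + (-4 - 4/3*2*(6 + 2))*26 = -25 + (-4 - 4/3*2*8)*26 = -25 + (-4 - 64/3)*26 = -25 - 76/3*26 = -25 - 1976/3 = -2051/3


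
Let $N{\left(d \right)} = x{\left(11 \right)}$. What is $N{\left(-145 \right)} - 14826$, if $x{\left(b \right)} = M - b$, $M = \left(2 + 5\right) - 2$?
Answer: $-14832$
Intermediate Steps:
$M = 5$ ($M = 7 - 2 = 5$)
$x{\left(b \right)} = 5 - b$
$N{\left(d \right)} = -6$ ($N{\left(d \right)} = 5 - 11 = -6$)
$N{\left(-145 \right)} - 14826 = -6 - 14826 = -14832$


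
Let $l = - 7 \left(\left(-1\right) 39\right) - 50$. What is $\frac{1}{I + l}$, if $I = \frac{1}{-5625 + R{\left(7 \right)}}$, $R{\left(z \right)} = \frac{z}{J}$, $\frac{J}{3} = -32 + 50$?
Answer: $\frac{303743}{67734635} \approx 0.0044843$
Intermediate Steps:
$J = 54$ ($J = 3 \left(-32 + 50\right) = 3 \cdot 18 = 54$)
$l = 223$ ($l = \left(-7\right) \left(-39\right) - 50 = 273 - 50 = 223$)
$R{\left(z \right)} = \frac{z}{54}$
$I = - \frac{54}{303743}$ ($I = \frac{1}{-5625 + \frac{1}{54} \cdot 7} = \frac{1}{-5625 + \frac{7}{54}} = \frac{1}{- \frac{303743}{54}} = - \frac{54}{303743} \approx -0.00017778$)
$\frac{1}{I + l} = \frac{1}{- \frac{54}{303743} + 223} = \frac{1}{\frac{67734635}{303743}} = \frac{303743}{67734635}$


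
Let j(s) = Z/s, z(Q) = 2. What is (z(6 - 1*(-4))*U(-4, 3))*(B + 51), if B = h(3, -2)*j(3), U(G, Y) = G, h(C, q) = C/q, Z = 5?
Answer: -388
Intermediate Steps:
j(s) = 5/s
B = -5/2 (B = (3/(-2))*(5/3) = (3*(-½))*(5*(⅓)) = -3/2*5/3 = -5/2 ≈ -2.5000)
(z(6 - 1*(-4))*U(-4, 3))*(B + 51) = (2*(-4))*(-5/2 + 51) = -8*97/2 = -388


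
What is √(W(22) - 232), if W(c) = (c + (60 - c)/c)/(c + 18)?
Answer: I*√11200090/220 ≈ 15.212*I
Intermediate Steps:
W(c) = (c + (60 - c)/c)/(18 + c)
√(W(22) - 232) = √((60 + 22² - 1*22)/(22*(18 + 22)) - 232) = √((1/22)*(60 + 484 - 22)/40 - 232) = √((1/22)*(1/40)*522 - 232) = √(261/440 - 232) = √(-101819/440) = I*√11200090/220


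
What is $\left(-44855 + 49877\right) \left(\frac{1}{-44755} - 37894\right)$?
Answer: $- \frac{8517040666362}{44755} \approx -1.903 \cdot 10^{8}$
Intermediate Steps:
$\left(-44855 + 49877\right) \left(\frac{1}{-44755} - 37894\right) = 5022 \left(- \frac{1}{44755} - 37894\right) = 5022 \left(- \frac{1695945971}{44755}\right) = - \frac{8517040666362}{44755}$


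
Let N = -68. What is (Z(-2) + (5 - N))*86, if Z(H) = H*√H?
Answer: 6278 - 172*I*√2 ≈ 6278.0 - 243.24*I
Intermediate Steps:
Z(H) = H^(3/2)
(Z(-2) + (5 - N))*86 = ((-2)^(3/2) + (5 - 1*(-68)))*86 = (-2*I*√2 + (5 + 68))*86 = (-2*I*√2 + 73)*86 = (73 - 2*I*√2)*86 = 6278 - 172*I*√2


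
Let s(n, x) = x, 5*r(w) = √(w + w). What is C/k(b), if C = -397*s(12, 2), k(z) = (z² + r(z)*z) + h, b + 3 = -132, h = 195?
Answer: -487516/11316441 - 3573*I*√30/18860735 ≈ -0.04308 - 0.0010376*I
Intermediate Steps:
r(w) = √2*√w/5 (r(w) = √(w + w)/5 = √(2*w)/5 = (√2*√w)/5 = √2*√w/5)
b = -135 (b = -3 - 132 = -135)
k(z) = 195 + z² + √2*z^(3/2)/5 (k(z) = (z² + (√2*√z/5)*z) + 195 = (z² + √2*z^(3/2)/5) + 195 = 195 + z² + √2*z^(3/2)/5)
C = -794 (C = -397*2 = -794)
C/k(b) = -794/(195 + (-135)² + √2*(-135)^(3/2)/5) = -794/(195 + 18225 + √2*(-405*I*√15)/5) = -794/(195 + 18225 - 81*I*√30) = -794/(18420 - 81*I*√30)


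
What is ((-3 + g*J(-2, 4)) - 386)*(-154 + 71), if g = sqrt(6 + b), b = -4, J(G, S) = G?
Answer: 32287 + 166*sqrt(2) ≈ 32522.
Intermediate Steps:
g = sqrt(2) (g = sqrt(6 - 4) = sqrt(2) ≈ 1.4142)
((-3 + g*J(-2, 4)) - 386)*(-154 + 71) = ((-3 + sqrt(2)*(-2)) - 386)*(-154 + 71) = ((-3 - 2*sqrt(2)) - 386)*(-83) = (-389 - 2*sqrt(2))*(-83) = 32287 + 166*sqrt(2)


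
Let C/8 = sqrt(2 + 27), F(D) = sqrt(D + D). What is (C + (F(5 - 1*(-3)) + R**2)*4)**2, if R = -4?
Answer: 8256 + 1280*sqrt(29) ≈ 15149.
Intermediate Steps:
F(D) = sqrt(2)*sqrt(D) (F(D) = sqrt(2*D) = sqrt(2)*sqrt(D))
C = 8*sqrt(29) (C = 8*sqrt(2 + 27) = 8*sqrt(29) ≈ 43.081)
(C + (F(5 - 1*(-3)) + R**2)*4)**2 = (8*sqrt(29) + (sqrt(2)*sqrt(5 - 1*(-3)) + (-4)**2)*4)**2 = (8*sqrt(29) + (sqrt(2)*sqrt(5 + 3) + 16)*4)**2 = (8*sqrt(29) + (sqrt(2)*sqrt(8) + 16)*4)**2 = (8*sqrt(29) + (sqrt(2)*(2*sqrt(2)) + 16)*4)**2 = (8*sqrt(29) + (4 + 16)*4)**2 = (8*sqrt(29) + 20*4)**2 = (8*sqrt(29) + 80)**2 = (80 + 8*sqrt(29))**2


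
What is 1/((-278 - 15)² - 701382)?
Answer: -1/615533 ≈ -1.6246e-6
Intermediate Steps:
1/((-278 - 15)² - 701382) = 1/((-293)² - 701382) = 1/(85849 - 701382) = 1/(-615533) = -1/615533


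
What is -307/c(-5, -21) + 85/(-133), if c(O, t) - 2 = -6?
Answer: 40491/532 ≈ 76.111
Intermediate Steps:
c(O, t) = -4 (c(O, t) = 2 - 6 = -4)
-307/c(-5, -21) + 85/(-133) = -307/(-4) + 85/(-133) = -307*(-¼) + 85*(-1/133) = 307/4 - 85/133 = 40491/532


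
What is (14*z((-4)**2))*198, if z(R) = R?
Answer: 44352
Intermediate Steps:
(14*z((-4)**2))*198 = (14*(-4)**2)*198 = (14*16)*198 = 224*198 = 44352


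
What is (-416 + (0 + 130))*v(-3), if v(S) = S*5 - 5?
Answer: 5720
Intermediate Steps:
v(S) = -5 + 5*S (v(S) = 5*S - 5 = -5 + 5*S)
(-416 + (0 + 130))*v(-3) = (-416 + (0 + 130))*(-5 + 5*(-3)) = (-416 + 130)*(-5 - 15) = -286*(-20) = 5720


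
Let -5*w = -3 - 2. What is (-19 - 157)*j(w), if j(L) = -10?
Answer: 1760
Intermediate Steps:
w = 1 (w = -(-3 - 2)/5 = -1/5*(-5) = 1)
(-19 - 157)*j(w) = (-19 - 157)*(-10) = -176*(-10) = 1760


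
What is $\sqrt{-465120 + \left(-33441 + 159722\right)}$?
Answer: $i \sqrt{338839} \approx 582.1 i$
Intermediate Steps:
$\sqrt{-465120 + \left(-33441 + 159722\right)} = \sqrt{-465120 + 126281} = \sqrt{-338839} = i \sqrt{338839}$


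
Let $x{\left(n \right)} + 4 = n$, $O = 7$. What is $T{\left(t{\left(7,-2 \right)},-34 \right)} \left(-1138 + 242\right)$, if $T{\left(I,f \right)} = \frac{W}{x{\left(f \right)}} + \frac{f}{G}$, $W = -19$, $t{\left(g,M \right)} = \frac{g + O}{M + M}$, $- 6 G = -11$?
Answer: $\frac{177856}{11} \approx 16169.0$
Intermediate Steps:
$G = \frac{11}{6}$ ($G = \left(- \frac{1}{6}\right) \left(-11\right) = \frac{11}{6} \approx 1.8333$)
$x{\left(n \right)} = -4 + n$
$t{\left(g,M \right)} = \frac{7 + g}{2 M}$ ($t{\left(g,M \right)} = \frac{g + 7}{M + M} = \frac{7 + g}{2 M}$)
$T{\left(I,f \right)} = - \frac{19}{-4 + f} + \frac{6 f}{11}$ ($T{\left(I,f \right)} = - \frac{19}{-4 + f} + \frac{f}{\frac{11}{6}} = - \frac{19}{-4 + f} + f \frac{6}{11} = - \frac{19}{-4 + f} + \frac{6 f}{11}$)
$T{\left(t{\left(7,-2 \right)},-34 \right)} \left(-1138 + 242\right) = \frac{-209 + 6 \left(-34\right) \left(-4 - 34\right)}{11 \left(-4 - 34\right)} \left(-1138 + 242\right) = \frac{-209 + 6 \left(-34\right) \left(-38\right)}{11 \left(-38\right)} \left(-896\right) = \frac{1}{11} \left(- \frac{1}{38}\right) \left(-209 + 7752\right) \left(-896\right) = \frac{1}{11} \left(- \frac{1}{38}\right) 7543 \left(-896\right) = \left(- \frac{397}{22}\right) \left(-896\right) = \frac{177856}{11}$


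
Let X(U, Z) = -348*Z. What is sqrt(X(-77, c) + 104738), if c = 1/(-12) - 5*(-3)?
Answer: sqrt(99547) ≈ 315.51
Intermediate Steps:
c = 179/12 (c = -1/12 + 15 = 179/12 ≈ 14.917)
sqrt(X(-77, c) + 104738) = sqrt(-348*179/12 + 104738) = sqrt(-5191 + 104738) = sqrt(99547)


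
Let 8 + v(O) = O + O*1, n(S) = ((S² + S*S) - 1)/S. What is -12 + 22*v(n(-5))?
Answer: -3096/5 ≈ -619.20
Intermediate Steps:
n(S) = (-1 + 2*S²)/S (n(S) = ((S² + S²) - 1)/S = (2*S² - 1)/S = (-1 + 2*S²)/S)
v(O) = -8 + 2*O (v(O) = -8 + (O + O*1) = -8 + (O + O) = -8 + 2*O)
-12 + 22*v(n(-5)) = -12 + 22*(-8 + 2*(-1/(-5) + 2*(-5))) = -12 + 22*(-8 + 2*(-1*(-⅕) - 10)) = -12 + 22*(-8 + 2*(⅕ - 10)) = -12 + 22*(-8 + 2*(-49/5)) = -12 + 22*(-8 - 98/5) = -12 + 22*(-138/5) = -12 - 3036/5 = -3096/5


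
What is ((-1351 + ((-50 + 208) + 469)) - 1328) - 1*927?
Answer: -2979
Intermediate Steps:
((-1351 + ((-50 + 208) + 469)) - 1328) - 1*927 = ((-1351 + (158 + 469)) - 1328) - 927 = ((-1351 + 627) - 1328) - 927 = (-724 - 1328) - 927 = -2052 - 927 = -2979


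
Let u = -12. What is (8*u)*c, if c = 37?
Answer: -3552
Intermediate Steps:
(8*u)*c = (8*(-12))*37 = -96*37 = -3552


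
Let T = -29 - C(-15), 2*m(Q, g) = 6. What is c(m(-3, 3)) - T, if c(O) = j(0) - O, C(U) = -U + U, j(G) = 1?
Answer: 27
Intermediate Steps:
m(Q, g) = 3 (m(Q, g) = (½)*6 = 3)
C(U) = 0
c(O) = 1 - O
T = -29 (T = -29 - 1*0 = -29 + 0 = -29)
c(m(-3, 3)) - T = (1 - 1*3) - 1*(-29) = (1 - 3) + 29 = -2 + 29 = 27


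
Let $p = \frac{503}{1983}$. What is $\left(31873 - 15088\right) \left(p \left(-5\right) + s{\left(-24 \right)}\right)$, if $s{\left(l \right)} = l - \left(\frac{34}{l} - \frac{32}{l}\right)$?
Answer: $- \frac{1117696365}{2644} \approx -4.2273 \cdot 10^{5}$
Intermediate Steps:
$p = \frac{503}{1983}$ ($p = 503 \cdot \frac{1}{1983} = \frac{503}{1983} \approx 0.25366$)
$s{\left(l \right)} = l - \frac{2}{l}$
$\left(31873 - 15088\right) \left(p \left(-5\right) + s{\left(-24 \right)}\right) = \left(31873 - 15088\right) \left(\frac{503}{1983} \left(-5\right) - \left(24 + \frac{2}{-24}\right)\right) = 16785 \left(- \frac{2515}{1983} - \frac{287}{12}\right) = 16785 \left(- \frac{66589}{2644}\right) = - \frac{1117696365}{2644}$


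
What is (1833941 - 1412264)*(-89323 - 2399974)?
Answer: -1049679291069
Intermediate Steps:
(1833941 - 1412264)*(-89323 - 2399974) = 421677*(-2489297) = -1049679291069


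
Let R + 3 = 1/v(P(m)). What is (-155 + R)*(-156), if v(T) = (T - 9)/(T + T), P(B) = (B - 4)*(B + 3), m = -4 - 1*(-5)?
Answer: 171288/7 ≈ 24470.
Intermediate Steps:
m = 1 (m = -4 + 5 = 1)
P(B) = (-4 + B)*(3 + B)
v(T) = (-9 + T)/(2*T) (v(T) = (-9 + T)/((2*T)) = (-9 + T)*(1/(2*T)) = (-9 + T)/(2*T))
R = -13/7 (R = -3 + 1/((-9 + (-12 + 1**2 - 1*1))/(2*(-12 + 1**2 - 1*1))) = -3 + 1/((-9 + (-12 + 1 - 1))/(2*(-12 + 1 - 1))) = -3 + 1/((1/2)*(-9 - 12)/(-12)) = -3 + 1/((1/2)*(-1/12)*(-21)) = -3 + 1/(7/8) = -3 + 8/7 = -13/7 ≈ -1.8571)
(-155 + R)*(-156) = (-155 - 13/7)*(-156) = -1098/7*(-156) = 171288/7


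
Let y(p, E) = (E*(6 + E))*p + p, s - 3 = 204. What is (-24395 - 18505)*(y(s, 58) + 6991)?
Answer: -33272467800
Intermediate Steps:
s = 207 (s = 3 + 204 = 207)
y(p, E) = p + E*p*(6 + E) (y(p, E) = E*p*(6 + E) + p = p + E*p*(6 + E))
(-24395 - 18505)*(y(s, 58) + 6991) = (-24395 - 18505)*(207*(1 + 58² + 6*58) + 6991) = -42900*(207*(1 + 3364 + 348) + 6991) = -42900*(207*3713 + 6991) = -42900*(768591 + 6991) = -42900*775582 = -33272467800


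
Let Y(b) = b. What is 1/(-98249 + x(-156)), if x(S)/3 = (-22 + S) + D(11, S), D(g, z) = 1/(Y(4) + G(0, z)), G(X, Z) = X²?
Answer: -4/395129 ≈ -1.0123e-5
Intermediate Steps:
D(g, z) = ¼ (D(g, z) = 1/(4 + 0²) = 1/(4 + 0) = 1/4 = ¼)
x(S) = -261/4 + 3*S (x(S) = 3*((-22 + S) + ¼) = 3*(-87/4 + S) = -261/4 + 3*S)
1/(-98249 + x(-156)) = 1/(-98249 + (-261/4 + 3*(-156))) = 1/(-98249 + (-261/4 - 468)) = 1/(-98249 - 2133/4) = 1/(-395129/4) = -4/395129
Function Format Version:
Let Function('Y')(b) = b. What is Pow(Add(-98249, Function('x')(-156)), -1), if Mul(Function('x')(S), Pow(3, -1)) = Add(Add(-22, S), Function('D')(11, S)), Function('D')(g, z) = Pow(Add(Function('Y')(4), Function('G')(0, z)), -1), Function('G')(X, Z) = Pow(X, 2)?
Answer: Rational(-4, 395129) ≈ -1.0123e-5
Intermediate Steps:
Function('D')(g, z) = Rational(1, 4) (Function('D')(g, z) = Pow(Add(4, Pow(0, 2)), -1) = Pow(Add(4, 0), -1) = Pow(4, -1) = Rational(1, 4))
Function('x')(S) = Add(Rational(-261, 4), Mul(3, S)) (Function('x')(S) = Mul(3, Add(Add(-22, S), Rational(1, 4))) = Mul(3, Add(Rational(-87, 4), S)) = Add(Rational(-261, 4), Mul(3, S)))
Pow(Add(-98249, Function('x')(-156)), -1) = Pow(Add(-98249, Add(Rational(-261, 4), Mul(3, -156))), -1) = Pow(Add(-98249, Add(Rational(-261, 4), -468)), -1) = Pow(Add(-98249, Rational(-2133, 4)), -1) = Pow(Rational(-395129, 4), -1) = Rational(-4, 395129)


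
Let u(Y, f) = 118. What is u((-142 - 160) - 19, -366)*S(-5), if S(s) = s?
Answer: -590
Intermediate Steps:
u((-142 - 160) - 19, -366)*S(-5) = 118*(-5) = -590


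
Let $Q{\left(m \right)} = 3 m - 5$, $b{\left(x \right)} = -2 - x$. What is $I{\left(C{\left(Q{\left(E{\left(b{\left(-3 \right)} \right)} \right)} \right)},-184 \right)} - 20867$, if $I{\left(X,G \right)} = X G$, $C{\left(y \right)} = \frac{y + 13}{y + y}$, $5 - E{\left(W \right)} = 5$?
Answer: $- \frac{103599}{5} \approx -20720.0$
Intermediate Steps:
$E{\left(W \right)} = 0$ ($E{\left(W \right)} = 5 - 5 = 0$)
$Q{\left(m \right)} = -5 + 3 m$
$C{\left(y \right)} = \frac{13 + y}{2 y}$
$I{\left(X,G \right)} = G X$
$I{\left(C{\left(Q{\left(E{\left(b{\left(-3 \right)} \right)} \right)} \right)},-184 \right)} - 20867 = - 184 \frac{13 + \left(-5 + 3 \cdot 0\right)}{2 \left(-5 + 3 \cdot 0\right)} - 20867 = - 184 \frac{13 + \left(-5 + 0\right)}{2 \left(-5 + 0\right)} - 20867 = - 184 \frac{13 - 5}{2 \left(-5\right)} - 20867 = - 184 \cdot \frac{1}{2} \left(- \frac{1}{5}\right) 8 - 20867 = \left(-184\right) \left(- \frac{4}{5}\right) - 20867 = \frac{736}{5} - 20867 = - \frac{103599}{5}$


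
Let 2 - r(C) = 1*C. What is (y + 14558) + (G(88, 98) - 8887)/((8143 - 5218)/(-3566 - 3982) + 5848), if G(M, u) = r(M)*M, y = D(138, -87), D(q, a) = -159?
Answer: 211805225827/14712593 ≈ 14396.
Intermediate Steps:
r(C) = 2 - C
y = -159
G(M, u) = M*(2 - M) (G(M, u) = (2 - M)*M = M*(2 - M))
(y + 14558) + (G(88, 98) - 8887)/((8143 - 5218)/(-3566 - 3982) + 5848) = (-159 + 14558) + (88*(2 - 1*88) - 8887)/((8143 - 5218)/(-3566 - 3982) + 5848) = 14399 + (88*(2 - 88) - 8887)/(2925/(-7548) + 5848) = 14399 + (88*(-86) - 8887)/(2925*(-1/7548) + 5848) = 14399 + (-7568 - 8887)/(-975/2516 + 5848) = 14399 - 16455/14712593/2516 = 14399 - 16455*2516/14712593 = 14399 - 41400780/14712593 = 211805225827/14712593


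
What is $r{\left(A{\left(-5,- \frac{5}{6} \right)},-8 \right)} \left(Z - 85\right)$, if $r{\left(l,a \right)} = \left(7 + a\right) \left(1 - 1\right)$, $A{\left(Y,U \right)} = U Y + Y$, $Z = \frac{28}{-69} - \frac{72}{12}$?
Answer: $0$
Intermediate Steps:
$Z = - \frac{442}{69}$ ($Z = 28 \left(- \frac{1}{69}\right) - 6 = - \frac{28}{69} - 6 = - \frac{442}{69} \approx -6.4058$)
$A{\left(Y,U \right)} = Y + U Y$
$r{\left(l,a \right)} = 0$ ($r{\left(l,a \right)} = \left(7 + a\right) 0 = 0$)
$r{\left(A{\left(-5,- \frac{5}{6} \right)},-8 \right)} \left(Z - 85\right) = 0 \left(- \frac{442}{69} - 85\right) = 0 \left(- \frac{6307}{69}\right) = 0$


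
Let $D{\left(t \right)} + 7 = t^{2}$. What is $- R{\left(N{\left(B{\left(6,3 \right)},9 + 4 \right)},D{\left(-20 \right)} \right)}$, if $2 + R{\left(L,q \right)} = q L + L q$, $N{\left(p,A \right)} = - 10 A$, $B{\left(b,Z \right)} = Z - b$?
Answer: $102182$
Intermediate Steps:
$D{\left(t \right)} = -7 + t^{2}$
$R{\left(L,q \right)} = -2 + 2 L q$ ($R{\left(L,q \right)} = -2 + \left(q L + L q\right) = -2 + \left(L q + L q\right) = -2 + 2 L q$)
$- R{\left(N{\left(B{\left(6,3 \right)},9 + 4 \right)},D{\left(-20 \right)} \right)} = - (-2 + 2 \left(- 10 \left(9 + 4\right)\right) \left(-7 + \left(-20\right)^{2}\right)) = - (-2 + 2 \left(\left(-10\right) 13\right) \left(-7 + 400\right)) = - (-2 + 2 \left(-130\right) 393) = - (-2 - 102180) = \left(-1\right) \left(-102182\right) = 102182$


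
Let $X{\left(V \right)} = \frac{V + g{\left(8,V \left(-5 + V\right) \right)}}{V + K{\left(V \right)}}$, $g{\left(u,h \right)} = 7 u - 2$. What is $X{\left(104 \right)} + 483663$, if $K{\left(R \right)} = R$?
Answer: $\frac{50301031}{104} \approx 4.8366 \cdot 10^{5}$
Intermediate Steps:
$g{\left(u,h \right)} = -2 + 7 u$
$X{\left(V \right)} = \frac{54 + V}{2 V}$ ($X{\left(V \right)} = \frac{V + \left(-2 + 7 \cdot 8\right)}{V + V} = \frac{V + \left(-2 + 56\right)}{2 V} = \left(V + 54\right) \frac{1}{2 V} = \left(54 + V\right) \frac{1}{2 V} = \frac{54 + V}{2 V}$)
$X{\left(104 \right)} + 483663 = \frac{54 + 104}{2 \cdot 104} + 483663 = \frac{1}{2} \cdot \frac{1}{104} \cdot 158 + 483663 = \frac{79}{104} + 483663 = \frac{50301031}{104}$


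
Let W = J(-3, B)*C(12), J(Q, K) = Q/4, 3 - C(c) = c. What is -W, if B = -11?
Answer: -27/4 ≈ -6.7500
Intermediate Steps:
C(c) = 3 - c
J(Q, K) = Q/4 (J(Q, K) = Q*(¼) = Q/4)
W = 27/4 (W = ((¼)*(-3))*(3 - 1*12) = -3*(3 - 12)/4 = -¾*(-9) = 27/4 ≈ 6.7500)
-W = -1*27/4 = -27/4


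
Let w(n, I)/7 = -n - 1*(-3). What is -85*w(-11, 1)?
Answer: -8330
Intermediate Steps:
w(n, I) = 21 - 7*n (w(n, I) = 7*(-n - 1*(-3)) = 7*(-n + 3) = 7*(3 - n) = 21 - 7*n)
-85*w(-11, 1) = -85*(21 - 7*(-11)) = -85*(21 + 77) = -85*98 = -8330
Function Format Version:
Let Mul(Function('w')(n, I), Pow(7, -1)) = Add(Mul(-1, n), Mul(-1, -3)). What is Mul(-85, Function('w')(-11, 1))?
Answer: -8330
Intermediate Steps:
Function('w')(n, I) = Add(21, Mul(-7, n)) (Function('w')(n, I) = Mul(7, Add(Mul(-1, n), Mul(-1, -3))) = Mul(7, Add(Mul(-1, n), 3)) = Mul(7, Add(3, Mul(-1, n))) = Add(21, Mul(-7, n)))
Mul(-85, Function('w')(-11, 1)) = Mul(-85, Add(21, Mul(-7, -11))) = Mul(-85, Add(21, 77)) = Mul(-85, 98) = -8330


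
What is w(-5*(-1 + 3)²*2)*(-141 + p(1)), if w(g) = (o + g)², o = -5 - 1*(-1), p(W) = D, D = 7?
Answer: -259424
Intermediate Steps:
p(W) = 7
o = -4 (o = -5 + 1 = -4)
w(g) = (-4 + g)²
w(-5*(-1 + 3)²*2)*(-141 + p(1)) = (-4 - 5*(-1 + 3)²*2)²*(-141 + 7) = (-4 - 5*2²*2)²*(-134) = (-4 - 5*4*2)²*(-134) = (-4 - 20*2)²*(-134) = (-4 - 40)²*(-134) = (-44)²*(-134) = 1936*(-134) = -259424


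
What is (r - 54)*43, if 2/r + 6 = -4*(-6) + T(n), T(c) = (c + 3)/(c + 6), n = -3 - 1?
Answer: -81098/35 ≈ -2317.1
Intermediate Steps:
n = -4
T(c) = (3 + c)/(6 + c)
r = 4/35 (r = 2/(-6 + (-4*(-6) + (3 - 4)/(6 - 4))) = 2/(-6 + (24 - 1/2)) = 2/(-6 + (24 + (½)*(-1))) = 2/(-6 + (24 - ½)) = 2/(-6 + 47/2) = 2/(35/2) = 2*(2/35) = 4/35 ≈ 0.11429)
(r - 54)*43 = (4/35 - 54)*43 = -1886/35*43 = -81098/35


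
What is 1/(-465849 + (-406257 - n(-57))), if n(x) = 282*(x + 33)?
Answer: -1/865338 ≈ -1.1556e-6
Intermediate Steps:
n(x) = 9306 + 282*x (n(x) = 282*(33 + x) = 9306 + 282*x)
1/(-465849 + (-406257 - n(-57))) = 1/(-465849 + (-406257 - (9306 + 282*(-57)))) = 1/(-465849 + (-406257 - (9306 - 16074))) = 1/(-465849 + (-406257 - 1*(-6768))) = 1/(-465849 + (-406257 + 6768)) = 1/(-465849 - 399489) = 1/(-865338) = -1/865338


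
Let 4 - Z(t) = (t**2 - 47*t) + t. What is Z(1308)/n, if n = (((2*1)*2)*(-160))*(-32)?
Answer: -412673/5120 ≈ -80.600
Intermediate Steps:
Z(t) = 4 - t**2 + 46*t (Z(t) = 4 - ((t**2 - 47*t) + t) = 4 - (t**2 - 46*t) = 4 + (-t**2 + 46*t) = 4 - t**2 + 46*t)
n = 20480 (n = ((2*2)*(-160))*(-32) = (4*(-160))*(-32) = -640*(-32) = 20480)
Z(1308)/n = (4 - 1*1308**2 + 46*1308)/20480 = (4 - 1*1710864 + 60168)*(1/20480) = (4 - 1710864 + 60168)*(1/20480) = -1650692*1/20480 = -412673/5120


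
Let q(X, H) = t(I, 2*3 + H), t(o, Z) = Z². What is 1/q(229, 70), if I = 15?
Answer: 1/5776 ≈ 0.00017313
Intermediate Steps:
q(X, H) = (6 + H)² (q(X, H) = (2*3 + H)² = (6 + H)²)
1/q(229, 70) = 1/((6 + 70)²) = 1/(76²) = 1/5776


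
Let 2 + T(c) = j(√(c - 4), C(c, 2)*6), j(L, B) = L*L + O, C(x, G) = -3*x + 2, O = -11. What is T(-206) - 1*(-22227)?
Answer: 22004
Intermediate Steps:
C(x, G) = 2 - 3*x
j(L, B) = -11 + L² (j(L, B) = L*L - 11 = L² - 11 = -11 + L²)
T(c) = -17 + c (T(c) = -2 + (-11 + (√(c - 4))²) = -2 + (-11 + (√(-4 + c))²) = -2 + (-11 + (-4 + c)) = -2 + (-15 + c) = -17 + c)
T(-206) - 1*(-22227) = (-17 - 206) - 1*(-22227) = -223 + 22227 = 22004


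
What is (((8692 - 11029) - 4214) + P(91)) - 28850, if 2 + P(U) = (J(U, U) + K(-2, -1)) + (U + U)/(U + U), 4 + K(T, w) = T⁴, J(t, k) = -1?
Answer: -35391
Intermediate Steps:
K(T, w) = -4 + T⁴
P(U) = 10 (P(U) = -2 + ((-1 + (-4 + (-2)⁴)) + (U + U)/(U + U)) = -2 + ((-1 + (-4 + 16)) + (2*U)/((2*U))) = -2 + ((-1 + 12) + (2*U)*(1/(2*U))) = -2 + (11 + 1) = -2 + 12 = 10)
(((8692 - 11029) - 4214) + P(91)) - 28850 = (((8692 - 11029) - 4214) + 10) - 28850 = ((-2337 - 4214) + 10) - 28850 = (-6551 + 10) - 28850 = -6541 - 28850 = -35391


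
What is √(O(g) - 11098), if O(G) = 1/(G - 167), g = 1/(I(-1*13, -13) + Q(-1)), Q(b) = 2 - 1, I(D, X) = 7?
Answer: I*√19779143730/1335 ≈ 105.35*I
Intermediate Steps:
Q(b) = 1
g = ⅛ (g = 1/(7 + 1) = 1/8 = ⅛ ≈ 0.12500)
O(G) = 1/(-167 + G)
√(O(g) - 11098) = √(1/(-167 + ⅛) - 11098) = √(1/(-1335/8) - 11098) = √(-8/1335 - 11098) = √(-14815838/1335) = I*√19779143730/1335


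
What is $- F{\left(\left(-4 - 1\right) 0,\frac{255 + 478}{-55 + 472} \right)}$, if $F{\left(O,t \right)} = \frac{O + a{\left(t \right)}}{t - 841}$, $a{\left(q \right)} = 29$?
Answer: $\frac{12093}{349964} \approx 0.034555$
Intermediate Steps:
$F{\left(O,t \right)} = \frac{29 + O}{-841 + t}$ ($F{\left(O,t \right)} = \frac{O + 29}{t - 841} = \frac{29 + O}{-841 + t}$)
$- F{\left(\left(-4 - 1\right) 0,\frac{255 + 478}{-55 + 472} \right)} = - \frac{29 + \left(-4 - 1\right) 0}{-841 + \frac{255 + 478}{-55 + 472}} = - \frac{29 - 0}{-841 + \frac{733}{417}} = - \frac{29 + 0}{-841 + 733 \cdot \frac{1}{417}} = - \frac{29}{-841 + \frac{733}{417}} = - \frac{29}{- \frac{349964}{417}} = - \frac{\left(-417\right) 29}{349964} = \left(-1\right) \left(- \frac{12093}{349964}\right) = \frac{12093}{349964}$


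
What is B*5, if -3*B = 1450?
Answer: -7250/3 ≈ -2416.7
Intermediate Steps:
B = -1450/3 (B = -1/3*1450 = -1450/3 ≈ -483.33)
B*5 = -1450/3*5 = -7250/3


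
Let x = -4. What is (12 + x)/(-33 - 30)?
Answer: -8/63 ≈ -0.12698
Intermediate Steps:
(12 + x)/(-33 - 30) = (12 - 4)/(-33 - 30) = 8/(-63) = -1/63*8 = -8/63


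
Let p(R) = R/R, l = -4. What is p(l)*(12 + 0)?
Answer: 12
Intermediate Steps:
p(R) = 1
p(l)*(12 + 0) = 1*(12 + 0) = 1*12 = 12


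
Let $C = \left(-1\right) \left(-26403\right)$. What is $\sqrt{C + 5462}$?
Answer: $\sqrt{31865} \approx 178.51$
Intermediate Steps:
$C = 26403$
$\sqrt{C + 5462} = \sqrt{26403 + 5462} = \sqrt{31865}$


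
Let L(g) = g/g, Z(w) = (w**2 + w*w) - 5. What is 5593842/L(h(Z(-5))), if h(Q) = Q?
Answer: 5593842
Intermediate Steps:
Z(w) = -5 + 2*w**2 (Z(w) = (w**2 + w**2) - 5 = 2*w**2 - 5 = -5 + 2*w**2)
L(g) = 1
5593842/L(h(Z(-5))) = 5593842/1 = 5593842*1 = 5593842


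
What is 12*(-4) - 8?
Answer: -56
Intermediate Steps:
12*(-4) - 8 = -48 - 8 = -56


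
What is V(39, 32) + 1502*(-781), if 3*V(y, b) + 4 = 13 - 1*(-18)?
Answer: -1173053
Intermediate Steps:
V(y, b) = 9 (V(y, b) = -4/3 + (13 - 1*(-18))/3 = -4/3 + (13 + 18)/3 = -4/3 + (⅓)*31 = -4/3 + 31/3 = 9)
V(39, 32) + 1502*(-781) = 9 + 1502*(-781) = 9 - 1173062 = -1173053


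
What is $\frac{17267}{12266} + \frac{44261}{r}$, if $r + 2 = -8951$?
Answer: $- \frac{55473425}{15688214} \approx -3.536$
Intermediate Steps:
$r = -8953$ ($r = -2 - 8951 = -8953$)
$\frac{17267}{12266} + \frac{44261}{r} = \frac{17267}{12266} + \frac{44261}{-8953} = 17267 \cdot \frac{1}{12266} + 44261 \left(- \frac{1}{8953}\right) = \frac{17267}{12266} - \frac{6323}{1279} = - \frac{55473425}{15688214}$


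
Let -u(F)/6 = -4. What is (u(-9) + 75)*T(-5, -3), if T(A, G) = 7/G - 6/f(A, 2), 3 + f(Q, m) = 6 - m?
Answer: -825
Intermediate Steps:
u(F) = 24 (u(F) = -6*(-4) = 24)
f(Q, m) = 3 - m (f(Q, m) = -3 + (6 - m) = 3 - m)
T(A, G) = -6 + 7/G (T(A, G) = 7/G - 6/(3 - 1*2) = 7/G - 6/(3 - 2) = 7/G - 6/1 = 7/G - 6*1 = 7/G - 6 = -6 + 7/G)
(u(-9) + 75)*T(-5, -3) = (24 + 75)*(-6 + 7/(-3)) = 99*(-6 + 7*(-⅓)) = 99*(-6 - 7/3) = 99*(-25/3) = -825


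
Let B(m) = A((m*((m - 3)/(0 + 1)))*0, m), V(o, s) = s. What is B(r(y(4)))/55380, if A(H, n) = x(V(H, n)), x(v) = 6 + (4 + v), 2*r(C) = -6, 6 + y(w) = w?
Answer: 7/55380 ≈ 0.00012640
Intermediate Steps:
y(w) = -6 + w
r(C) = -3 (r(C) = (½)*(-6) = -3)
x(v) = 10 + v
A(H, n) = 10 + n
B(m) = 10 + m
B(r(y(4)))/55380 = (10 - 3)/55380 = 7*(1/55380) = 7/55380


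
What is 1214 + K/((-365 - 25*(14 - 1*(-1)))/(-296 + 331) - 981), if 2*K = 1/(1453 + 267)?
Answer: 29295762393/24131600 ≈ 1214.0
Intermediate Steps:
K = 1/3440 (K = 1/(2*(1453 + 267)) = (½)/1720 = (½)*(1/1720) = 1/3440 ≈ 0.00029070)
1214 + K/((-365 - 25*(14 - 1*(-1)))/(-296 + 331) - 981) = 1214 + 1/(3440*((-365 - 25*(14 - 1*(-1)))/(-296 + 331) - 981)) = 1214 + 1/(3440*((-365 - 25*(14 + 1))/35 - 981)) = 1214 + 1/(3440*((-365 - 25*15)*(1/35) - 981)) = 1214 + 1/(3440*((-365 - 375)*(1/35) - 981)) = 1214 + 1/(3440*(-740*1/35 - 981)) = 1214 + 1/(3440*(-148/7 - 981)) = 1214 + 1/(3440*(-7015/7)) = 1214 + (1/3440)*(-7/7015) = 1214 - 7/24131600 = 29295762393/24131600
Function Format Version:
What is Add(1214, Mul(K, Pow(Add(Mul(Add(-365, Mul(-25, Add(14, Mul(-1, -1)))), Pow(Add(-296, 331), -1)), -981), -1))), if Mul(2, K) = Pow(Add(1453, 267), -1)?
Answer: Rational(29295762393, 24131600) ≈ 1214.0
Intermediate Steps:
K = Rational(1, 3440) (K = Mul(Rational(1, 2), Pow(Add(1453, 267), -1)) = Mul(Rational(1, 2), Pow(1720, -1)) = Mul(Rational(1, 2), Rational(1, 1720)) = Rational(1, 3440) ≈ 0.00029070)
Add(1214, Mul(K, Pow(Add(Mul(Add(-365, Mul(-25, Add(14, Mul(-1, -1)))), Pow(Add(-296, 331), -1)), -981), -1))) = Add(1214, Mul(Rational(1, 3440), Pow(Add(Mul(Add(-365, Mul(-25, Add(14, Mul(-1, -1)))), Pow(Add(-296, 331), -1)), -981), -1))) = Add(1214, Mul(Rational(1, 3440), Pow(Add(Mul(Add(-365, Mul(-25, Add(14, 1))), Pow(35, -1)), -981), -1))) = Add(1214, Mul(Rational(1, 3440), Pow(Add(Mul(Add(-365, Mul(-25, 15)), Rational(1, 35)), -981), -1))) = Add(1214, Mul(Rational(1, 3440), Pow(Add(Mul(Add(-365, -375), Rational(1, 35)), -981), -1))) = Add(1214, Mul(Rational(1, 3440), Pow(Add(Mul(-740, Rational(1, 35)), -981), -1))) = Add(1214, Mul(Rational(1, 3440), Pow(Add(Rational(-148, 7), -981), -1))) = Add(1214, Mul(Rational(1, 3440), Pow(Rational(-7015, 7), -1))) = Add(1214, Mul(Rational(1, 3440), Rational(-7, 7015))) = Add(1214, Rational(-7, 24131600)) = Rational(29295762393, 24131600)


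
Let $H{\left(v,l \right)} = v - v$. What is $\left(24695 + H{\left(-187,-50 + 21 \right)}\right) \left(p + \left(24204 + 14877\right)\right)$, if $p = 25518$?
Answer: $1595272305$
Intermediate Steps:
$H{\left(v,l \right)} = 0$
$\left(24695 + H{\left(-187,-50 + 21 \right)}\right) \left(p + \left(24204 + 14877\right)\right) = \left(24695 + 0\right) \left(25518 + \left(24204 + 14877\right)\right) = 24695 \left(25518 + 39081\right) = 24695 \cdot 64599 = 1595272305$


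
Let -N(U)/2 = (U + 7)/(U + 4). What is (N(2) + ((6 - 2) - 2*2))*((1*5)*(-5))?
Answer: 75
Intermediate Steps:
N(U) = -2*(7 + U)/(4 + U) (N(U) = -2*(U + 7)/(U + 4) = -2*(7 + U)/(4 + U))
(N(2) + ((6 - 2) - 2*2))*((1*5)*(-5)) = (2*(-7 - 1*2)/(4 + 2) + ((6 - 2) - 2*2))*((1*5)*(-5)) = (2*(-7 - 2)/6 + (4 - 4))*(5*(-5)) = (2*(⅙)*(-9) + 0)*(-25) = (-3 + 0)*(-25) = -3*(-25) = 75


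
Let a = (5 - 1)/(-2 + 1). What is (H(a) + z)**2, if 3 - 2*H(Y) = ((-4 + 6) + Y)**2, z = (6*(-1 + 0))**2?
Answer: 5041/4 ≈ 1260.3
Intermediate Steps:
a = -4 (a = 4/(-1) = 4*(-1) = -4)
z = 36 (z = (6*(-1))**2 = (-6)**2 = 36)
H(Y) = 3/2 - (2 + Y)**2/2 (H(Y) = 3/2 - ((-4 + 6) + Y)**2/2 = 3/2 - (2 + Y)**2/2)
(H(a) + z)**2 = ((3/2 - (2 - 4)**2/2) + 36)**2 = ((3/2 - 1/2*(-2)**2) + 36)**2 = ((3/2 - 1/2*4) + 36)**2 = ((3/2 - 2) + 36)**2 = (-1/2 + 36)**2 = (71/2)**2 = 5041/4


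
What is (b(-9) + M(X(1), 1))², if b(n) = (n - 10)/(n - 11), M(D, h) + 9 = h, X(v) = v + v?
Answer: 19881/400 ≈ 49.703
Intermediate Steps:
X(v) = 2*v
M(D, h) = -9 + h
b(n) = (-10 + n)/(-11 + n)
(b(-9) + M(X(1), 1))² = ((-10 - 9)/(-11 - 9) + (-9 + 1))² = (-19/(-20) - 8)² = (-1/20*(-19) - 8)² = (19/20 - 8)² = (-141/20)² = 19881/400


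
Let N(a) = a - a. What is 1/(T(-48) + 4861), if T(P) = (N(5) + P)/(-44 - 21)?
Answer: 65/316013 ≈ 0.00020569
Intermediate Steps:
N(a) = 0
T(P) = -P/65 (T(P) = (0 + P)/(-44 - 21) = P/(-65) = P*(-1/65) = -P/65)
1/(T(-48) + 4861) = 1/(-1/65*(-48) + 4861) = 1/(48/65 + 4861) = 1/(316013/65) = 65/316013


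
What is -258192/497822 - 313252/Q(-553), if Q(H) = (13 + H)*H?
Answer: -29130629023/18582450705 ≈ -1.5676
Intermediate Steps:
Q(H) = H*(13 + H)
-258192/497822 - 313252/Q(-553) = -258192/497822 - 313252*(-1/(553*(13 - 553))) = -258192*1/497822 - 313252/((-553*(-540))) = -129096/248911 - 313252/298620 = -129096/248911 - 313252*1/298620 = -129096/248911 - 78313/74655 = -29130629023/18582450705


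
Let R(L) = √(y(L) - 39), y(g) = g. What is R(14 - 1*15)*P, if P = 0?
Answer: 0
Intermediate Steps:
R(L) = √(-39 + L) (R(L) = √(L - 39) = √(-39 + L))
R(14 - 1*15)*P = √(-39 + (14 - 1*15))*0 = √(-39 + (14 - 15))*0 = √(-39 - 1)*0 = √(-40)*0 = (2*I*√10)*0 = 0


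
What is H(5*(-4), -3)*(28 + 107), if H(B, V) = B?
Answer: -2700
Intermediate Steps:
H(5*(-4), -3)*(28 + 107) = (5*(-4))*(28 + 107) = -20*135 = -2700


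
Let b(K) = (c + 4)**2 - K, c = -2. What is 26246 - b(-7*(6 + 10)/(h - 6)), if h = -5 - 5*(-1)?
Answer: 78782/3 ≈ 26261.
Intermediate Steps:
h = 0 (h = -5 + 5 = 0)
b(K) = 4 - K (b(K) = (-2 + 4)**2 - K = 2**2 - K = 4 - K)
26246 - b(-7*(6 + 10)/(h - 6)) = 26246 - (4 - (-7)*(6 + 10)/(0 - 6)) = 26246 - (4 - (-7)*16/(-6)) = 26246 - (4 - (-7)*16*(-1/6)) = 26246 - (4 - (-7)*(-8)/3) = 26246 - (4 - 1*56/3) = 26246 - (4 - 56/3) = 26246 - 1*(-44/3) = 26246 + 44/3 = 78782/3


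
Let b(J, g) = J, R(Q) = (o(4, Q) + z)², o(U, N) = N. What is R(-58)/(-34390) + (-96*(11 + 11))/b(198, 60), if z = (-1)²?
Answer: -58433/5430 ≈ -10.761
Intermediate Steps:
z = 1
R(Q) = (1 + Q)² (R(Q) = (Q + 1)² = (1 + Q)²)
R(-58)/(-34390) + (-96*(11 + 11))/b(198, 60) = (1 - 58)²/(-34390) - 96*(11 + 11)/198 = (-57)²*(-1/34390) - 96*22*(1/198) = 3249*(-1/34390) - 2112*1/198 = -171/1810 - 32/3 = -58433/5430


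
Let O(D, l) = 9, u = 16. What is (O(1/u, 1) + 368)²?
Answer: 142129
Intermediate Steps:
(O(1/u, 1) + 368)² = (9 + 368)² = 377² = 142129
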